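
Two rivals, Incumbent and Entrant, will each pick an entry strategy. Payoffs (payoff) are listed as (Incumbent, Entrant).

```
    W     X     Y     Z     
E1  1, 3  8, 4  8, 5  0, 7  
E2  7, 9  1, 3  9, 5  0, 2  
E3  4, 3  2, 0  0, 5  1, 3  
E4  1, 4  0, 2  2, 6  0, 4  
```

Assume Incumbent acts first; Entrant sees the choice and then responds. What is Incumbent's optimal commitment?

Entrant best-responds to each possible Incumbent move:
- E1: Entrant compares 3, 4, 5, 7 and picks Z; Incumbent would get 0.
- E2: Entrant compares 9, 3, 5, 2 and picks W; Incumbent would get 7.
- E3: Entrant compares 3, 0, 5, 3 and picks Y; Incumbent would get 0.
- E4: Entrant compares 4, 2, 6, 4 and picks Y; Incumbent would get 2.
Maximizing over 0, 7, 0, 2, Incumbent chooses E2. Subgame-perfect outcome: (E2, W) with payoffs (7, 9).

E2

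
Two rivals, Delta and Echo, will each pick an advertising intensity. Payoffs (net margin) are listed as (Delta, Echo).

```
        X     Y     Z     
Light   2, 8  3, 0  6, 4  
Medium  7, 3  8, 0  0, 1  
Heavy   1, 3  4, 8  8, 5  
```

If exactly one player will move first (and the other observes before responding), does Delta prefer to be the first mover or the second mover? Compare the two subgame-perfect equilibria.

second

If Delta leads: Echo's best replies are Light→X, Medium→X, Heavy→Y; Delta's induced payoffs 2, 7, 4; outcome (Medium, X), payoffs (7, 3).
If Echo leads: Delta's best replies are X→Medium, Y→Medium, Z→Heavy; Echo's induced payoffs 3, 0, 5; outcome (Heavy, Z), payoffs (8, 5).
Delta gets 7 moving first and 8 moving second, so Delta prefers to move second.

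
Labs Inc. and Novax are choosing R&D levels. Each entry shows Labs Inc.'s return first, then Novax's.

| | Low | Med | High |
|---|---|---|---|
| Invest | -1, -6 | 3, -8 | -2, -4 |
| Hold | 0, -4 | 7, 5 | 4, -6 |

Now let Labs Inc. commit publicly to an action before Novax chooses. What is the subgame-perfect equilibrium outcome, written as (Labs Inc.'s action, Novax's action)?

Backward induction with Labs Inc. moving first.
- Invest: Novax compares -6, -8, -4 and picks High; Labs Inc. would get -2.
- Hold: Novax compares -4, 5, -6 and picks Med; Labs Inc. would get 7.
Among -2, 7, the best is 7 at Hold. Subgame-perfect outcome: (Hold, Med) with payoffs (7, 5).

(Hold, Med)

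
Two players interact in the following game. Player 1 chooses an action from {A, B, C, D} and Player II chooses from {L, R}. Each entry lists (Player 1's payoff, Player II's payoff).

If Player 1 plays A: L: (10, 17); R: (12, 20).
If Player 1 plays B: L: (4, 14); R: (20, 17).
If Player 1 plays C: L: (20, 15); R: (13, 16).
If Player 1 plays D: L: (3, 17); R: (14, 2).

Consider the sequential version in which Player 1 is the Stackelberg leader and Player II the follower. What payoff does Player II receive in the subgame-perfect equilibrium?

Backward induction with Player 1 moving first.
- A: Player II compares 17, 20 and picks R; Player 1 would get 12.
- B: Player II compares 14, 17 and picks R; Player 1 would get 20.
- C: Player II compares 15, 16 and picks R; Player 1 would get 13.
- D: Player II compares 17, 2 and picks L; Player 1 would get 3.
Among 12, 20, 13, 3, the best is 20 at B. Subgame-perfect outcome: (B, R) with payoffs (20, 17).

17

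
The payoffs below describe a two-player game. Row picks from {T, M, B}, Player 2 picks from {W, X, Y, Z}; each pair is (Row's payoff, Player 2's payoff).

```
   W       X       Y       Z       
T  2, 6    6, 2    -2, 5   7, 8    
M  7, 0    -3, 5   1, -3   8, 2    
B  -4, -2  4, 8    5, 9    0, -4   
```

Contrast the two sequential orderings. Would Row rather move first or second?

If Row leads: Player 2's best replies are T→Z, M→X, B→Y; Row's induced payoffs 7, -3, 5; outcome (T, Z), payoffs (7, 8).
If Player 2 leads: Row's best replies are W→M, X→T, Y→B, Z→M; Player 2's induced payoffs 0, 2, 9, 2; outcome (B, Y), payoffs (5, 9).
Row gets 7 moving first and 5 moving second, so Row prefers to move first.

first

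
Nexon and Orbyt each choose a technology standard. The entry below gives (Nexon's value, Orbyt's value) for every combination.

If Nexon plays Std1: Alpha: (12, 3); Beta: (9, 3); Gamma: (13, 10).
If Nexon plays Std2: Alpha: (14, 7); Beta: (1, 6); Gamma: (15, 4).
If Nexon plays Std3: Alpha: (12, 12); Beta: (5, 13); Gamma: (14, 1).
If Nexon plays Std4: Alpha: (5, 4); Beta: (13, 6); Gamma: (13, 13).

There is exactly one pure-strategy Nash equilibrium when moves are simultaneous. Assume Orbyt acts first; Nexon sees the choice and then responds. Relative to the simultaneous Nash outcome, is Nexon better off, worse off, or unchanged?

unchanged

Nexon best-responds to each possible Orbyt move:
- Alpha: Nexon compares 12, 14, 12, 5 and picks Std2; Orbyt would get 7.
- Beta: Nexon compares 9, 1, 5, 13 and picks Std4; Orbyt would get 6.
- Gamma: Nexon compares 13, 15, 14, 13 and picks Std2; Orbyt would get 4.
Maximizing over 7, 6, 4, Orbyt chooses Alpha. Subgame-perfect outcome: (Std2, Alpha) with payoffs (14, 7).
Under simultaneous play:
Nexon's best replies: Alpha→Std2; Beta→Std4; Gamma→Std2.
Orbyt's best replies: Std1→Gamma; Std2→Alpha; Std3→Beta; Std4→Gamma.
Only (Std2, Alpha) has each player best-responding; Nash payoffs (14, 7).
Nexon earns 14 sequentially versus 14 at the Nash outcome: unchanged.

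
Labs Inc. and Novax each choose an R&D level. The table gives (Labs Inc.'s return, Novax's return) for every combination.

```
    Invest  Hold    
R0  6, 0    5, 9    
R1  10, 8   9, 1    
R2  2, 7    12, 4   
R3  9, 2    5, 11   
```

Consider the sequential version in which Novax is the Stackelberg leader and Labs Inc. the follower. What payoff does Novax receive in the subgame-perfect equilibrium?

8

Solve by backward induction (Novax leads).
- Invest: BR = R1, leader payoff 8.
- Hold: BR = R2, leader payoff 4.
Among 8, 4, the best is 8 at Invest. Subgame-perfect outcome: (R1, Invest) with payoffs (10, 8).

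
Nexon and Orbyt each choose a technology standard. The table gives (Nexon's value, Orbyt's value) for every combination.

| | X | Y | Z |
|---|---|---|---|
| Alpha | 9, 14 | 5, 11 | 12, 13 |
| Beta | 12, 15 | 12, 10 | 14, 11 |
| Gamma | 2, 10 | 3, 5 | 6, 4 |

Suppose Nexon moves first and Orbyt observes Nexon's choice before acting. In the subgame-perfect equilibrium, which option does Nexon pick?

Beta

Work backward from Orbyt's decision.
- Alpha: BR = X, leader payoff 9.
- Beta: BR = X, leader payoff 12.
- Gamma: BR = X, leader payoff 2.
Maximizing over 9, 12, 2, Nexon chooses Beta. Subgame-perfect outcome: (Beta, X) with payoffs (12, 15).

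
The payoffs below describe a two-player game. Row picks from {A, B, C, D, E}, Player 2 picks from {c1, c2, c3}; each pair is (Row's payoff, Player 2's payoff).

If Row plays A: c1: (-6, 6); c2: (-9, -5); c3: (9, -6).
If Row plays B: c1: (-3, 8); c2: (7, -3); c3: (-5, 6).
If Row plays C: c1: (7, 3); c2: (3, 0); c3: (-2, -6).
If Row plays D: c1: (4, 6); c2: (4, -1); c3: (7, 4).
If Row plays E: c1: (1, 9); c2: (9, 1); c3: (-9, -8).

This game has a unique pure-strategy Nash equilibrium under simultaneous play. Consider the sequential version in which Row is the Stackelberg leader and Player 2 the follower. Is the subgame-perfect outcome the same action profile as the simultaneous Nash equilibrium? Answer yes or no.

yes

Work backward from Player 2's decision.
- A → Player 2 plays c1 (best of 6, -5, -6); Row gets -6.
- B → Player 2 plays c1 (best of 8, -3, 6); Row gets -3.
- C → Player 2 plays c1 (best of 3, 0, -6); Row gets 7.
- D → Player 2 plays c1 (best of 6, -1, 4); Row gets 4.
- E → Player 2 plays c1 (best of 9, 1, -8); Row gets 1.
Maximizing over -6, -3, 7, 4, 1, Row chooses C. Subgame-perfect outcome: (C, c1) with payoffs (7, 3).
Now find the simultaneous Nash equilibrium.
Row's best replies: c1→C; c2→E; c3→A.
Player 2's best replies: A→c1; B→c1; C→c1; D→c1; E→c1.
The unique mutual best reply is (C, c1), giving (7, 3).
Sequential outcome (C, c1) coincides with the Nash profile (C, c1).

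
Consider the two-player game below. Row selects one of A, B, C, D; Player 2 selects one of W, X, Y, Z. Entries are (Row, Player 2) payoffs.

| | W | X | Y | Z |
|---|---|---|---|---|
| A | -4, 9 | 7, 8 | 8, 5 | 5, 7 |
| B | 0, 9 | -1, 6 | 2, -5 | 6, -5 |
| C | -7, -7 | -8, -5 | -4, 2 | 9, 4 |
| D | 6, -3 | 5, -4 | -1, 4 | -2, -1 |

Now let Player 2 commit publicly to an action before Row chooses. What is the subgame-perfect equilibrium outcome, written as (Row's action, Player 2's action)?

(A, X)

Backward induction with Player 2 moving first.
- W: BR = D, leader payoff -3.
- X: BR = A, leader payoff 8.
- Y: BR = A, leader payoff 5.
- Z: BR = C, leader payoff 4.
Maximizing over -3, 8, 5, 4, Player 2 chooses X. Subgame-perfect outcome: (A, X) with payoffs (7, 8).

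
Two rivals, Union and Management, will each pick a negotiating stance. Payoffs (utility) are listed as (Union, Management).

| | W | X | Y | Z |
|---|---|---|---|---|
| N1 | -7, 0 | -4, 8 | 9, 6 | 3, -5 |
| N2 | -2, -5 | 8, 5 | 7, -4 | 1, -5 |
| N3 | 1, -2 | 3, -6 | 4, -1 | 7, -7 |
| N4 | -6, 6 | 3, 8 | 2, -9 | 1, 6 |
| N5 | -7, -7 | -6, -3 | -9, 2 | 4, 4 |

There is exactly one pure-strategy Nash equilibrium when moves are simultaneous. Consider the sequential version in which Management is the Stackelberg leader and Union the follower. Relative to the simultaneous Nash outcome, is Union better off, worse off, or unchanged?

better off

Union best-responds to each possible Management move:
- W: BR = N3, leader payoff -2.
- X: BR = N2, leader payoff 5.
- Y: BR = N1, leader payoff 6.
- Z: BR = N3, leader payoff -7.
Management's induced payoffs are -2, 5, 6, -7, so Management commits to Y. Subgame-perfect outcome: (N1, Y) with payoffs (9, 6).
Now find the simultaneous Nash equilibrium.
Union's best replies: W→N3; X→N2; Y→N1; Z→N3.
Management's best replies: N1→X; N2→X; N3→Y; N4→X; N5→Z.
The unique mutual best reply is (N2, X), giving (8, 5).
Union earns 9 sequentially versus 8 at the Nash outcome: better off.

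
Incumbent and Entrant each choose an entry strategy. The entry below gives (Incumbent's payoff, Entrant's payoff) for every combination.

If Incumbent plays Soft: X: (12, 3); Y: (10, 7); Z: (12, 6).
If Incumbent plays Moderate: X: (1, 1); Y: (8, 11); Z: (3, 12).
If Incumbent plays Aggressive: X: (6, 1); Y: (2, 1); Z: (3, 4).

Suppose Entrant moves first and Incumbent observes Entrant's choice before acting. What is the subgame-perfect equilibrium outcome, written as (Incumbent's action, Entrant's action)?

Solve by backward induction (Entrant leads).
- X: BR = Soft, leader payoff 3.
- Y: BR = Soft, leader payoff 7.
- Z: BR = Soft, leader payoff 6.
Entrant's induced payoffs are 3, 7, 6, so Entrant commits to Y. Subgame-perfect outcome: (Soft, Y) with payoffs (10, 7).

(Soft, Y)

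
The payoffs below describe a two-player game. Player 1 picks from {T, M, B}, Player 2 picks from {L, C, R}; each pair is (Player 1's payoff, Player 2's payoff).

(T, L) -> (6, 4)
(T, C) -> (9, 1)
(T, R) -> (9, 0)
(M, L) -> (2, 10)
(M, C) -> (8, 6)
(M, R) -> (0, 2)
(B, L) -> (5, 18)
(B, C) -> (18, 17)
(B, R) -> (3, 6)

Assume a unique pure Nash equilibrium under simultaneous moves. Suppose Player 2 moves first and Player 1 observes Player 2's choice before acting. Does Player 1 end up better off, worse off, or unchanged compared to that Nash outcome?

better off

Work backward from Player 1's decision.
- L: Player 1 compares 6, 2, 5 and picks T; Player 2 would get 4.
- C: Player 1 compares 9, 8, 18 and picks B; Player 2 would get 17.
- R: Player 1 compares 9, 0, 3 and picks T; Player 2 would get 0.
Among 4, 17, 0, the best is 17 at C. Subgame-perfect outcome: (B, C) with payoffs (18, 17).
Now find the simultaneous Nash equilibrium.
Player 1's best replies: L→T; C→B; R→T.
Player 2's best replies: T→L; M→L; B→L.
The unique mutual best reply is (T, L), giving (6, 4).
Player 1 earns 18 sequentially versus 6 at the Nash outcome: better off.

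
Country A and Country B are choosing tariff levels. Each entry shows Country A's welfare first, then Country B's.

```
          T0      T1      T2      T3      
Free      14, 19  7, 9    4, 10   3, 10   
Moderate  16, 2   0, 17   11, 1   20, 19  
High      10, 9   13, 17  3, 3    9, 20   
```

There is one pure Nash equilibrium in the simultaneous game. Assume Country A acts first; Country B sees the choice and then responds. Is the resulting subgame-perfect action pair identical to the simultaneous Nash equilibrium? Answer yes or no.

yes

Work backward from Country B's decision.
- Free: Country B compares 19, 9, 10, 10 and picks T0; Country A would get 14.
- Moderate: Country B compares 2, 17, 1, 19 and picks T3; Country A would get 20.
- High: Country B compares 9, 17, 3, 20 and picks T3; Country A would get 9.
Among 14, 20, 9, the best is 20 at Moderate. Subgame-perfect outcome: (Moderate, T3) with payoffs (20, 19).
Now find the simultaneous Nash equilibrium.
Country A's best replies: T0→Moderate; T1→High; T2→Moderate; T3→Moderate.
Country B's best replies: Free→T0; Moderate→T3; High→T3.
Only (Moderate, T3) has each player best-responding; Nash payoffs (20, 19).
Sequential outcome (Moderate, T3) coincides with the Nash profile (Moderate, T3).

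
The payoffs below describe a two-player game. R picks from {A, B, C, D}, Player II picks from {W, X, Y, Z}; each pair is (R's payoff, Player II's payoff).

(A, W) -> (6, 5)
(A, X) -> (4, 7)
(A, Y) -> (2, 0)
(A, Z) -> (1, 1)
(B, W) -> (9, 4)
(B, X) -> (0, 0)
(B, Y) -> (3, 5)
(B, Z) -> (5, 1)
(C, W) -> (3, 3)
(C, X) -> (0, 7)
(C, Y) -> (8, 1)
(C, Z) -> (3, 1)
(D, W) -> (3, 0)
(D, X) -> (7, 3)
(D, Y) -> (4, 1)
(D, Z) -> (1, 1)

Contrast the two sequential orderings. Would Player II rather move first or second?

first

If R leads: Player II's best replies are A→X, B→Y, C→X, D→X; R's induced payoffs 4, 3, 0, 7; outcome (D, X), payoffs (7, 3).
If Player II leads: R's best replies are W→B, X→D, Y→C, Z→B; Player II's induced payoffs 4, 3, 1, 1; outcome (B, W), payoffs (9, 4).
Player II gets 4 moving first and 3 moving second, so Player II prefers to move first.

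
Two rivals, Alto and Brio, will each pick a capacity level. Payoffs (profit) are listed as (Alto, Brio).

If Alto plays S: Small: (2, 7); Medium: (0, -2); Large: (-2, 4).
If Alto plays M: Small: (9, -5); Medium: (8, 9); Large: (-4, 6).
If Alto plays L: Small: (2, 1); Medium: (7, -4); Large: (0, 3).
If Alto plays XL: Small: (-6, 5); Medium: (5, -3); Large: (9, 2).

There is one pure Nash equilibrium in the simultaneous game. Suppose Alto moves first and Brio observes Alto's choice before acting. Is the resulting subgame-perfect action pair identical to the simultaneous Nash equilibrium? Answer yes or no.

Brio best-responds to each possible Alto move:
- S: BR = Small, leader payoff 2.
- M: BR = Medium, leader payoff 8.
- L: BR = Large, leader payoff 0.
- XL: BR = Small, leader payoff -6.
Alto's induced payoffs are 2, 8, 0, -6, so Alto commits to M. Subgame-perfect outcome: (M, Medium) with payoffs (8, 9).
For the simultaneous game, intersect best replies.
Alto's best replies: Small→M; Medium→M; Large→XL.
Brio's best replies: S→Small; M→Medium; L→Large; XL→Small.
The unique mutual best reply is (M, Medium), giving (8, 9).
Sequential outcome (M, Medium) coincides with the Nash profile (M, Medium).

yes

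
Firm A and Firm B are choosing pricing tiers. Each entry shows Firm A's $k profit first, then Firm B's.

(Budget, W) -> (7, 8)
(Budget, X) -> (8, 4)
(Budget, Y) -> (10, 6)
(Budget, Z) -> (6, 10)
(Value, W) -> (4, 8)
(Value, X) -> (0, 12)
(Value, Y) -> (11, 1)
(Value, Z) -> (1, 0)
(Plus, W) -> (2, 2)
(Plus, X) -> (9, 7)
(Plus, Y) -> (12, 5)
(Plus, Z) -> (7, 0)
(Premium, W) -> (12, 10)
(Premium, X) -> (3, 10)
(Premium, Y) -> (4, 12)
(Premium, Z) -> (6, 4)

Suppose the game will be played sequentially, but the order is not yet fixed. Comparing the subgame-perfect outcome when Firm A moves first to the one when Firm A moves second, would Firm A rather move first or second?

If Firm A leads: Firm B's best replies are Budget→Z, Value→X, Plus→X, Premium→Y; Firm A's induced payoffs 6, 0, 9, 4; outcome (Plus, X), payoffs (9, 7).
If Firm B leads: Firm A's best replies are W→Premium, X→Plus, Y→Plus, Z→Plus; Firm B's induced payoffs 10, 7, 5, 0; outcome (Premium, W), payoffs (12, 10).
Firm A gets 9 moving first and 12 moving second, so Firm A prefers to move second.

second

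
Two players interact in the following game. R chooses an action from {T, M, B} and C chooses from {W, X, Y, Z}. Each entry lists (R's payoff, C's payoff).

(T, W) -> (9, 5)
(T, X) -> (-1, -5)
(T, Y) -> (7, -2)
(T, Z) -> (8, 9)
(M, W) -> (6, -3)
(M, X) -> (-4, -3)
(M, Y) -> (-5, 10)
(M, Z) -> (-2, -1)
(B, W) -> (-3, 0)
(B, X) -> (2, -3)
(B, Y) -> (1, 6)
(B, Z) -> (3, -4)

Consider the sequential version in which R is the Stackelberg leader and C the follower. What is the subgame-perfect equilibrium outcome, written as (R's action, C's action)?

(T, Z)

Solve by backward induction (R leads).
- T: BR = Z, leader payoff 8.
- M: BR = Y, leader payoff -5.
- B: BR = Y, leader payoff 1.
R's induced payoffs are 8, -5, 1, so R commits to T. Subgame-perfect outcome: (T, Z) with payoffs (8, 9).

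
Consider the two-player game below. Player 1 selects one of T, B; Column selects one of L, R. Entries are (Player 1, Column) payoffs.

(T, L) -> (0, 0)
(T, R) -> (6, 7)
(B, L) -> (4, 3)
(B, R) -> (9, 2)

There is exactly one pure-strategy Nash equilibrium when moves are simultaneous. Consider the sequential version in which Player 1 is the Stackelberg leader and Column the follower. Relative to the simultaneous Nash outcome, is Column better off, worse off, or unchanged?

Work backward from Column's decision.
- T: Column compares 0, 7 and picks R; Player 1 would get 6.
- B: Column compares 3, 2 and picks L; Player 1 would get 4.
Player 1's induced payoffs are 6, 4, so Player 1 commits to T. Subgame-perfect outcome: (T, R) with payoffs (6, 7).
Under simultaneous play:
Player 1's best replies: L→B; R→B.
Column's best replies: T→R; B→L.
The unique mutual best reply is (B, L), giving (4, 3).
Column earns 7 sequentially versus 3 at the Nash outcome: better off.

better off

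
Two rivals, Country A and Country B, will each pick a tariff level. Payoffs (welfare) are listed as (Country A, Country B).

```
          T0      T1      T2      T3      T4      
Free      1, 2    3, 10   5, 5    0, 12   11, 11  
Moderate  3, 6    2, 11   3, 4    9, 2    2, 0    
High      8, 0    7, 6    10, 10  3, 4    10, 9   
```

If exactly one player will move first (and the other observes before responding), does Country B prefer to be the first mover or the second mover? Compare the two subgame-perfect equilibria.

If Country A leads: Country B's best replies are Free→T3, Moderate→T1, High→T2; Country A's induced payoffs 0, 2, 10; outcome (High, T2), payoffs (10, 10).
If Country B leads: Country A's best replies are T0→High, T1→High, T2→High, T3→Moderate, T4→Free; Country B's induced payoffs 0, 6, 10, 2, 11; outcome (Free, T4), payoffs (11, 11).
Country B gets 11 moving first and 10 moving second, so Country B prefers to move first.

first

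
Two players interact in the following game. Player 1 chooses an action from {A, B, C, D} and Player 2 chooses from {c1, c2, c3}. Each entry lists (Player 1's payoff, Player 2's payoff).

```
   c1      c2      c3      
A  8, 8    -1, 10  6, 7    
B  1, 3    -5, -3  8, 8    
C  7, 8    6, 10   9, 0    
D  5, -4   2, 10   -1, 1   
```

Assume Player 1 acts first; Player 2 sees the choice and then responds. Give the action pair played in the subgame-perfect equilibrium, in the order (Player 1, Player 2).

(B, c3)

Work backward from Player 2's decision.
- A: BR = c2, leader payoff -1.
- B: BR = c3, leader payoff 8.
- C: BR = c2, leader payoff 6.
- D: BR = c2, leader payoff 2.
Player 1's induced payoffs are -1, 8, 6, 2, so Player 1 commits to B. Subgame-perfect outcome: (B, c3) with payoffs (8, 8).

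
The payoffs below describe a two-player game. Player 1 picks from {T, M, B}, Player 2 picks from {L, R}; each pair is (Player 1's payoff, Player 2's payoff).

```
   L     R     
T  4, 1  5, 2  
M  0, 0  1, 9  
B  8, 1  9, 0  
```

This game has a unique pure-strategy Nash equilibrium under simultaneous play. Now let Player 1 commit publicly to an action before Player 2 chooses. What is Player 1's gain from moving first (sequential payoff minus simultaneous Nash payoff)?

Backward induction with Player 1 moving first.
- T: BR = R, leader payoff 5.
- M: BR = R, leader payoff 1.
- B: BR = L, leader payoff 8.
Player 1's induced payoffs are 5, 1, 8, so Player 1 commits to B. Subgame-perfect outcome: (B, L) with payoffs (8, 1).
Now find the simultaneous Nash equilibrium.
Player 1's best replies: L→B; R→B.
Player 2's best replies: T→R; M→R; B→L.
The unique mutual best reply is (B, L), giving (8, 1).
Player 1's commitment gain: 8 − 8 = 0.

0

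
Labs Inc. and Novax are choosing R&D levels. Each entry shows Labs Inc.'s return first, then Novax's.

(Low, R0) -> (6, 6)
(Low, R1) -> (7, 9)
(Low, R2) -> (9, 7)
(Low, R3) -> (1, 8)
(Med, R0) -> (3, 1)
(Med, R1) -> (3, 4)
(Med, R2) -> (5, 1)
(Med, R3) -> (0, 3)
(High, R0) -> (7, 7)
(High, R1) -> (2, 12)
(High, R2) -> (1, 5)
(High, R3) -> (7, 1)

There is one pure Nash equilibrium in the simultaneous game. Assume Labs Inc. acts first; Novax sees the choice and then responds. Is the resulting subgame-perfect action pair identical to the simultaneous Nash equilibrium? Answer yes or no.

yes

Solve by backward induction (Labs Inc. leads).
- Low: BR = R1, leader payoff 7.
- Med: BR = R1, leader payoff 3.
- High: BR = R1, leader payoff 2.
Among 7, 3, 2, the best is 7 at Low. Subgame-perfect outcome: (Low, R1) with payoffs (7, 9).
Now find the simultaneous Nash equilibrium.
Labs Inc.'s best replies: R0→High; R1→Low; R2→Low; R3→High.
Novax's best replies: Low→R1; Med→R1; High→R1.
The unique mutual best reply is (Low, R1), giving (7, 9).
Sequential outcome (Low, R1) coincides with the Nash profile (Low, R1).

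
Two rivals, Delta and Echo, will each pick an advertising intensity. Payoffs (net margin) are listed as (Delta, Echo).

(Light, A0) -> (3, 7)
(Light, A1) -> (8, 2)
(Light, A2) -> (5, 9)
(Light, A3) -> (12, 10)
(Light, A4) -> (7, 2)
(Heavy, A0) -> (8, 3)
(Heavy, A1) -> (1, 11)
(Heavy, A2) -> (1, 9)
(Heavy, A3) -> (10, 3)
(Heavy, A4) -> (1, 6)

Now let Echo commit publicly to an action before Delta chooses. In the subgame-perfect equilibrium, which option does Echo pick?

Delta best-responds to each possible Echo move:
- A0: BR = Heavy, leader payoff 3.
- A1: BR = Light, leader payoff 2.
- A2: BR = Light, leader payoff 9.
- A3: BR = Light, leader payoff 10.
- A4: BR = Light, leader payoff 2.
Maximizing over 3, 2, 9, 10, 2, Echo chooses A3. Subgame-perfect outcome: (Light, A3) with payoffs (12, 10).

A3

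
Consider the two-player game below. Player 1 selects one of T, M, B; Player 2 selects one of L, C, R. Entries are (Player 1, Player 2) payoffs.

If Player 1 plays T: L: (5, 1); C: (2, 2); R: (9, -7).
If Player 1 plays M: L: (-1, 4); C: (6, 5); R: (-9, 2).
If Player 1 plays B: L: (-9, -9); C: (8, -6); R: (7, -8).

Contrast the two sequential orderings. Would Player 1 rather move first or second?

first

If Player 1 leads: Player 2's best replies are T→C, M→C, B→C; Player 1's induced payoffs 2, 6, 8; outcome (B, C), payoffs (8, -6).
If Player 2 leads: Player 1's best replies are L→T, C→B, R→T; Player 2's induced payoffs 1, -6, -7; outcome (T, L), payoffs (5, 1).
Player 1 gets 8 moving first and 5 moving second, so Player 1 prefers to move first.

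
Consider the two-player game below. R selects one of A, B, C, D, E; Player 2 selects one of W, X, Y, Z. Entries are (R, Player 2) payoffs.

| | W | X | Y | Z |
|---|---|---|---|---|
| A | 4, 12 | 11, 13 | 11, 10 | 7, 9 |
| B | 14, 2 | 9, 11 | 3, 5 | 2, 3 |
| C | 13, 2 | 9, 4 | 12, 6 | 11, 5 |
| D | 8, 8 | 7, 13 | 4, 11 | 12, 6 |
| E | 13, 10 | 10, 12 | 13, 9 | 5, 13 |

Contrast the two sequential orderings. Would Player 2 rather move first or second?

If R leads: Player 2's best replies are A→X, B→X, C→Y, D→X, E→Z; R's induced payoffs 11, 9, 12, 7, 5; outcome (C, Y), payoffs (12, 6).
If Player 2 leads: R's best replies are W→B, X→A, Y→E, Z→D; Player 2's induced payoffs 2, 13, 9, 6; outcome (A, X), payoffs (11, 13).
Player 2 gets 13 moving first and 6 moving second, so Player 2 prefers to move first.

first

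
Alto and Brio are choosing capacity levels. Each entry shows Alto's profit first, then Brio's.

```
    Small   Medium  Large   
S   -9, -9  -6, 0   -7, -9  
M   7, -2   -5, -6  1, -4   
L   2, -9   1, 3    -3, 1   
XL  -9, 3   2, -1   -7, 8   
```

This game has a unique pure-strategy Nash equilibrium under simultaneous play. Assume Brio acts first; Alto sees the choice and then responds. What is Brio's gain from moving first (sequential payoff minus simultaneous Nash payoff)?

1

Backward induction with Brio moving first.
- Small → Alto plays M (best of -9, 7, 2, -9); Brio gets -2.
- Medium → Alto plays XL (best of -6, -5, 1, 2); Brio gets -1.
- Large → Alto plays M (best of -7, 1, -3, -7); Brio gets -4.
Among -2, -1, -4, the best is -1 at Medium. Subgame-perfect outcome: (XL, Medium) with payoffs (2, -1).
Now find the simultaneous Nash equilibrium.
Alto's best replies: Small→M; Medium→XL; Large→M.
Brio's best replies: S→Medium; M→Small; L→Medium; XL→Large.
Only (M, Small) has each player best-responding; Nash payoffs (7, -2).
Brio's commitment gain: -1 − -2 = 1.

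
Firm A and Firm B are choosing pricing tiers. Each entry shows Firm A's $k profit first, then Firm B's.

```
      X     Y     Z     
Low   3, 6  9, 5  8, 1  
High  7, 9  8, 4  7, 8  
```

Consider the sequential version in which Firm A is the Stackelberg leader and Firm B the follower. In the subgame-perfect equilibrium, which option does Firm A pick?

Solve by backward induction (Firm A leads).
- Low → Firm B plays X (best of 6, 5, 1); Firm A gets 3.
- High → Firm B plays X (best of 9, 4, 8); Firm A gets 7.
Among 3, 7, the best is 7 at High. Subgame-perfect outcome: (High, X) with payoffs (7, 9).

High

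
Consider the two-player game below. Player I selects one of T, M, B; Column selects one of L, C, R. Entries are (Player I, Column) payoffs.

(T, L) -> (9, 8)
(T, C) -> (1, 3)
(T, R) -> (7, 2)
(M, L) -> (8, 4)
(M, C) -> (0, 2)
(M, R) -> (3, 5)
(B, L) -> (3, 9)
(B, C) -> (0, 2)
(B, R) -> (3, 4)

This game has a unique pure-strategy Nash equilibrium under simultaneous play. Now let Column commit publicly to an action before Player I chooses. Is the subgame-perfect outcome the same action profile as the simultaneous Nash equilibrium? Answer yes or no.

yes

Backward induction with Column moving first.
- L → Player I plays T (best of 9, 8, 3); Column gets 8.
- C → Player I plays T (best of 1, 0, 0); Column gets 3.
- R → Player I plays T (best of 7, 3, 3); Column gets 2.
Column's induced payoffs are 8, 3, 2, so Column commits to L. Subgame-perfect outcome: (T, L) with payoffs (9, 8).
Under simultaneous play:
Player I's best replies: L→T; C→T; R→T.
Column's best replies: T→L; M→R; B→L.
The unique mutual best reply is (T, L), giving (9, 8).
Sequential outcome (T, L) coincides with the Nash profile (T, L).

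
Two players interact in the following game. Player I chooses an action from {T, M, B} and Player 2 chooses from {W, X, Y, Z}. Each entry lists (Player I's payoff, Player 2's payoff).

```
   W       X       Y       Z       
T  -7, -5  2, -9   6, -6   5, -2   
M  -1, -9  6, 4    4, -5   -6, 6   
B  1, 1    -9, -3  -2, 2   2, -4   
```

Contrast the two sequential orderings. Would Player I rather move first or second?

If Player I leads: Player 2's best replies are T→Z, M→Z, B→Y; Player I's induced payoffs 5, -6, -2; outcome (T, Z), payoffs (5, -2).
If Player 2 leads: Player I's best replies are W→B, X→M, Y→T, Z→T; Player 2's induced payoffs 1, 4, -6, -2; outcome (M, X), payoffs (6, 4).
Player I gets 5 moving first and 6 moving second, so Player I prefers to move second.

second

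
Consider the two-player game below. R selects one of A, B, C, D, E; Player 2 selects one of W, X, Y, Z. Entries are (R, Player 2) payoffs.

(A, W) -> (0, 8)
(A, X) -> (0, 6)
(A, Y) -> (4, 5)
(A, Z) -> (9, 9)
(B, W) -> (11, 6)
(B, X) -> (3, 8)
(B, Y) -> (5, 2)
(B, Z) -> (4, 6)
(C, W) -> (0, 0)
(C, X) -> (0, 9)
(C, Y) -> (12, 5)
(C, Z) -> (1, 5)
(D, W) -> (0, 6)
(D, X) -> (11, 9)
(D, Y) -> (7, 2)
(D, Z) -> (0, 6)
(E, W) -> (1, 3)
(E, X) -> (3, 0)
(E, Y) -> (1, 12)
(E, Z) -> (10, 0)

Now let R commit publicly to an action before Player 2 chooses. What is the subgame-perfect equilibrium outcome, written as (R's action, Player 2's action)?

Work backward from Player 2's decision.
- A: Player 2 compares 8, 6, 5, 9 and picks Z; R would get 9.
- B: Player 2 compares 6, 8, 2, 6 and picks X; R would get 3.
- C: Player 2 compares 0, 9, 5, 5 and picks X; R would get 0.
- D: Player 2 compares 6, 9, 2, 6 and picks X; R would get 11.
- E: Player 2 compares 3, 0, 12, 0 and picks Y; R would get 1.
R's induced payoffs are 9, 3, 0, 11, 1, so R commits to D. Subgame-perfect outcome: (D, X) with payoffs (11, 9).

(D, X)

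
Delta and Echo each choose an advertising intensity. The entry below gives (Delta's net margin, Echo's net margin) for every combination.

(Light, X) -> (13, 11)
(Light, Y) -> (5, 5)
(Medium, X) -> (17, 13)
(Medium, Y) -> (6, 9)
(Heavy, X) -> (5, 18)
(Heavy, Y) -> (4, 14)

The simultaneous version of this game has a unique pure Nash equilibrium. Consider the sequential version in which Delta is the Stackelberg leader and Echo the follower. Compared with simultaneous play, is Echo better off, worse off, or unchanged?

Solve by backward induction (Delta leads).
- Light: Echo compares 11, 5 and picks X; Delta would get 13.
- Medium: Echo compares 13, 9 and picks X; Delta would get 17.
- Heavy: Echo compares 18, 14 and picks X; Delta would get 5.
Maximizing over 13, 17, 5, Delta chooses Medium. Subgame-perfect outcome: (Medium, X) with payoffs (17, 13).
For the simultaneous game, intersect best replies.
Delta's best replies: X→Medium; Y→Medium.
Echo's best replies: Light→X; Medium→X; Heavy→X.
Only (Medium, X) has each player best-responding; Nash payoffs (17, 13).
Echo earns 13 sequentially versus 13 at the Nash outcome: unchanged.

unchanged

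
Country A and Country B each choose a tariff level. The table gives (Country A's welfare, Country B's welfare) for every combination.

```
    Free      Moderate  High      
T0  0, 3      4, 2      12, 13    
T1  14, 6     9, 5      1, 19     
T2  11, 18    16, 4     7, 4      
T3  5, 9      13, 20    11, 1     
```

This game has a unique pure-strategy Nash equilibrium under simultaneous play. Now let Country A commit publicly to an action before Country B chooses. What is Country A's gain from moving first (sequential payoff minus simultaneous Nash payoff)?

1

Solve by backward induction (Country A leads).
- T0 → Country B plays High (best of 3, 2, 13); Country A gets 12.
- T1 → Country B plays High (best of 6, 5, 19); Country A gets 1.
- T2 → Country B plays Free (best of 18, 4, 4); Country A gets 11.
- T3 → Country B plays Moderate (best of 9, 20, 1); Country A gets 13.
Maximizing over 12, 1, 11, 13, Country A chooses T3. Subgame-perfect outcome: (T3, Moderate) with payoffs (13, 20).
For the simultaneous game, intersect best replies.
Country A's best replies: Free→T1; Moderate→T2; High→T0.
Country B's best replies: T0→High; T1→High; T2→Free; T3→Moderate.
Only (T0, High) has each player best-responding; Nash payoffs (12, 13).
Country A's commitment gain: 13 − 12 = 1.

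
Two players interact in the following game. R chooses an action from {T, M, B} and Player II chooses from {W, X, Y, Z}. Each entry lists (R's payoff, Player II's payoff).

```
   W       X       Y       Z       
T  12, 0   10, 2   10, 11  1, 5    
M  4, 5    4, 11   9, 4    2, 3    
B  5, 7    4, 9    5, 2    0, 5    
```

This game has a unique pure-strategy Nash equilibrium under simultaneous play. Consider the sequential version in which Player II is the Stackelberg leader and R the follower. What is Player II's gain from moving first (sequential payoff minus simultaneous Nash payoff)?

0

Backward induction with Player II moving first.
- W: BR = T, leader payoff 0.
- X: BR = T, leader payoff 2.
- Y: BR = T, leader payoff 11.
- Z: BR = M, leader payoff 3.
Maximizing over 0, 2, 11, 3, Player II chooses Y. Subgame-perfect outcome: (T, Y) with payoffs (10, 11).
Now find the simultaneous Nash equilibrium.
R's best replies: W→T; X→T; Y→T; Z→M.
Player II's best replies: T→Y; M→X; B→X.
The unique mutual best reply is (T, Y), giving (10, 11).
Player II's commitment gain: 11 − 11 = 0.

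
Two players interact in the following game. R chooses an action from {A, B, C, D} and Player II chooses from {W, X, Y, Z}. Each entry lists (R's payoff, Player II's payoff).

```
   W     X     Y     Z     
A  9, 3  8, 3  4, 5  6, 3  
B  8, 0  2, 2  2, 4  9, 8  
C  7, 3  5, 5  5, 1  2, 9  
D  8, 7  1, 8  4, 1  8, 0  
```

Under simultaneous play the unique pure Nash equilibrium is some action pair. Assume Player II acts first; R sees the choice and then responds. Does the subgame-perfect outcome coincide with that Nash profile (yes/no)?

yes

Backward induction with Player II moving first.
- W: BR = A, leader payoff 3.
- X: BR = A, leader payoff 3.
- Y: BR = C, leader payoff 1.
- Z: BR = B, leader payoff 8.
Maximizing over 3, 3, 1, 8, Player II chooses Z. Subgame-perfect outcome: (B, Z) with payoffs (9, 8).
Under simultaneous play:
R's best replies: W→A; X→A; Y→C; Z→B.
Player II's best replies: A→Y; B→Z; C→Z; D→X.
The unique mutual best reply is (B, Z), giving (9, 8).
Sequential outcome (B, Z) coincides with the Nash profile (B, Z).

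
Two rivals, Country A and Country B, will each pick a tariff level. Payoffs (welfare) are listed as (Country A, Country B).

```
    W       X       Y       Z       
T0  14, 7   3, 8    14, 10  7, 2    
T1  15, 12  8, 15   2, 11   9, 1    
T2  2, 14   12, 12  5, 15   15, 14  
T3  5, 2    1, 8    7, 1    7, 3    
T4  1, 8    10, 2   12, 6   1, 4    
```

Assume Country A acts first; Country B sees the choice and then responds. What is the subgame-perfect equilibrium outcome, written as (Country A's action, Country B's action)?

Backward induction with Country A moving first.
- T0 → Country B plays Y (best of 7, 8, 10, 2); Country A gets 14.
- T1 → Country B plays X (best of 12, 15, 11, 1); Country A gets 8.
- T2 → Country B plays Y (best of 14, 12, 15, 14); Country A gets 5.
- T3 → Country B plays X (best of 2, 8, 1, 3); Country A gets 1.
- T4 → Country B plays W (best of 8, 2, 6, 4); Country A gets 1.
Maximizing over 14, 8, 5, 1, 1, Country A chooses T0. Subgame-perfect outcome: (T0, Y) with payoffs (14, 10).

(T0, Y)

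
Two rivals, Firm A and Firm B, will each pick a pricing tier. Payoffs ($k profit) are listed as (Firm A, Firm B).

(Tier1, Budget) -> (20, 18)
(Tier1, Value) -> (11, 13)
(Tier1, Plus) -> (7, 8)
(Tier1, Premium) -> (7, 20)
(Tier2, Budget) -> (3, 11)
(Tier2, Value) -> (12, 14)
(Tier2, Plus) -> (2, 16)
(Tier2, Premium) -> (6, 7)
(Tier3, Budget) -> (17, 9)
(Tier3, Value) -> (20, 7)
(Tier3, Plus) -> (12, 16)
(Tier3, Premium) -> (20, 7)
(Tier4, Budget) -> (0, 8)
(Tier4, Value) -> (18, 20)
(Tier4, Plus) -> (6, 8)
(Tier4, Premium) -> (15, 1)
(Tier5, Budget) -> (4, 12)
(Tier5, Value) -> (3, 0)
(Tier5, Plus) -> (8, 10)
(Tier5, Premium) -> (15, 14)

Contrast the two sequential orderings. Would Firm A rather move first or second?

second

If Firm A leads: Firm B's best replies are Tier1→Premium, Tier2→Plus, Tier3→Plus, Tier4→Value, Tier5→Premium; Firm A's induced payoffs 7, 2, 12, 18, 15; outcome (Tier4, Value), payoffs (18, 20).
If Firm B leads: Firm A's best replies are Budget→Tier1, Value→Tier3, Plus→Tier3, Premium→Tier3; Firm B's induced payoffs 18, 7, 16, 7; outcome (Tier1, Budget), payoffs (20, 18).
Firm A gets 18 moving first and 20 moving second, so Firm A prefers to move second.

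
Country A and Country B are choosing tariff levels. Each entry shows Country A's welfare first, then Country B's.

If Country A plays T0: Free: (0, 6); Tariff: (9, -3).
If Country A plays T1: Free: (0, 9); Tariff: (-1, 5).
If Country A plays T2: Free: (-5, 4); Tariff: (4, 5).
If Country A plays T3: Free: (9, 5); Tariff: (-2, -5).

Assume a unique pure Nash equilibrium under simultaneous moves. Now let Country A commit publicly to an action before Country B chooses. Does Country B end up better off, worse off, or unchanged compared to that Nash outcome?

Country B best-responds to each possible Country A move:
- T0: BR = Free, leader payoff 0.
- T1: BR = Free, leader payoff 0.
- T2: BR = Tariff, leader payoff 4.
- T3: BR = Free, leader payoff 9.
Among 0, 0, 4, 9, the best is 9 at T3. Subgame-perfect outcome: (T3, Free) with payoffs (9, 5).
Now find the simultaneous Nash equilibrium.
Country A's best replies: Free→T3; Tariff→T0.
Country B's best replies: T0→Free; T1→Free; T2→Tariff; T3→Free.
Only (T3, Free) has each player best-responding; Nash payoffs (9, 5).
Country B earns 5 sequentially versus 5 at the Nash outcome: unchanged.

unchanged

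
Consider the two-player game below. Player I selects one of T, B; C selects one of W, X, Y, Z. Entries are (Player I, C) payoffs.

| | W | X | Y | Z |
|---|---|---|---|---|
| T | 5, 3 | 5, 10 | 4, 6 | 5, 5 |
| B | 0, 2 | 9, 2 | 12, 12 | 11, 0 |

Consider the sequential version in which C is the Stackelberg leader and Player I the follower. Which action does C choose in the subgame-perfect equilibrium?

Player I best-responds to each possible C move:
- W: BR = T, leader payoff 3.
- X: BR = B, leader payoff 2.
- Y: BR = B, leader payoff 12.
- Z: BR = B, leader payoff 0.
Among 3, 2, 12, 0, the best is 12 at Y. Subgame-perfect outcome: (B, Y) with payoffs (12, 12).

Y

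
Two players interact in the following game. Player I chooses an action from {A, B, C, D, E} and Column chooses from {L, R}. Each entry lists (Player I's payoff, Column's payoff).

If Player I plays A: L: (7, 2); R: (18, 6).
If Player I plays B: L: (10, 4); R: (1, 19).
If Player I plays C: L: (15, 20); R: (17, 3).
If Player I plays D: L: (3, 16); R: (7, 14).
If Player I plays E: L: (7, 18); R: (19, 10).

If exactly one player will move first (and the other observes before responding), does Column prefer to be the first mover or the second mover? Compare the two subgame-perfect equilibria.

If Player I leads: Column's best replies are A→R, B→R, C→L, D→L, E→L; Player I's induced payoffs 18, 1, 15, 3, 7; outcome (A, R), payoffs (18, 6).
If Column leads: Player I's best replies are L→C, R→E; Column's induced payoffs 20, 10; outcome (C, L), payoffs (15, 20).
Column gets 20 moving first and 6 moving second, so Column prefers to move first.

first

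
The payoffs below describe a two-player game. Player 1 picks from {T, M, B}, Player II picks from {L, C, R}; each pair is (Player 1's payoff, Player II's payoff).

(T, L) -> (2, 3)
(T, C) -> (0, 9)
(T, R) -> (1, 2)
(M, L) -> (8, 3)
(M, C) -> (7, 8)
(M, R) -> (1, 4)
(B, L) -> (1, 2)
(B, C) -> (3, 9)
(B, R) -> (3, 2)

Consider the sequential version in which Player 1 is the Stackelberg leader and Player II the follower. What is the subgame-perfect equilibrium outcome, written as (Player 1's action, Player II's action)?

Player II best-responds to each possible Player 1 move:
- T: Player II compares 3, 9, 2 and picks C; Player 1 would get 0.
- M: Player II compares 3, 8, 4 and picks C; Player 1 would get 7.
- B: Player II compares 2, 9, 2 and picks C; Player 1 would get 3.
Maximizing over 0, 7, 3, Player 1 chooses M. Subgame-perfect outcome: (M, C) with payoffs (7, 8).

(M, C)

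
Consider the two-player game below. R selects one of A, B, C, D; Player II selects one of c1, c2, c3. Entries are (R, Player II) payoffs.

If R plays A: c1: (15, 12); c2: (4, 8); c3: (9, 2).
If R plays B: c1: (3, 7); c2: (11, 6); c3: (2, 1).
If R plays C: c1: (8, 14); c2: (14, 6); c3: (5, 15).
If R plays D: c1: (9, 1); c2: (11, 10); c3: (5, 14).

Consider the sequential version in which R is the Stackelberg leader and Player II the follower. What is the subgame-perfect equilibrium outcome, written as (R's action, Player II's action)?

Player II best-responds to each possible R move:
- A: Player II compares 12, 8, 2 and picks c1; R would get 15.
- B: Player II compares 7, 6, 1 and picks c1; R would get 3.
- C: Player II compares 14, 6, 15 and picks c3; R would get 5.
- D: Player II compares 1, 10, 14 and picks c3; R would get 5.
R's induced payoffs are 15, 3, 5, 5, so R commits to A. Subgame-perfect outcome: (A, c1) with payoffs (15, 12).

(A, c1)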